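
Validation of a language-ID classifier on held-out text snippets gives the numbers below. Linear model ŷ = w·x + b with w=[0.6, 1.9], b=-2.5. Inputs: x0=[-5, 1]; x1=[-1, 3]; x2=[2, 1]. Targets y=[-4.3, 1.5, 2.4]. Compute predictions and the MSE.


ŷ0 = (0.6)·(-5) + (1.9)·(1) - 2.5 = -3.6
ŷ1 = (0.6)·(-1) + (1.9)·(3) - 2.5 = 2.6
ŷ2 = (0.6)·(2) + (1.9)·(1) - 2.5 = 0.6
errors² = [0.49, 1.21, 3.24]
MSE = 4.9400/3 = 1.6467

1.6467


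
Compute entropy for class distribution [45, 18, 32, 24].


Probabilities: [45/119, 18/119, 32/119, 24/119] ≈ [0.3782, 0.1513, 0.2689, 0.2017]
H = -((45/119)·log₂(45/119) + (18/119)·log₂(18/119) + (32/119)·log₂(32/119) + (24/119)·log₂(24/119))
  = 1.9181 bits

1.9181 bits


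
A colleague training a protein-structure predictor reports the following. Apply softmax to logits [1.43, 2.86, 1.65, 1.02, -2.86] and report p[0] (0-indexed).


Exponentials: e^1.43=4.1787, e^2.86=17.4615, e^1.65=5.207, e^1.02=2.7732, e^-2.86=0.0573
Sum = 29.6777
Softmax = [0.1408, 0.5884, 0.1755, 0.0934, 0.0019]
p[0] = 4.1787/29.6777 = 0.1408

0.1408


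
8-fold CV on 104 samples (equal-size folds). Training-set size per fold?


Fold size = 104/8 = 13
Training per fold = 104 - 13 = 91

91


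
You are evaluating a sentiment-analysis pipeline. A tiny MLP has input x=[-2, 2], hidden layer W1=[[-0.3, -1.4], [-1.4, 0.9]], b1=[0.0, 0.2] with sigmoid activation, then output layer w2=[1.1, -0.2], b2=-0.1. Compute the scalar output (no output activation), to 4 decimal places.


z1[0] = (-0.3)·(-2) + (-1.4)·(2) + 0.0 = -2.2
z1[1] = (-1.4)·(-2) + (0.9)·(2) + 0.2 = 4.8
h = sigmoid(z1) = [0.0998, 0.9918]
output = (1.1)·(0.0998) + (-0.2)·(0.9918) - 0.1 = -0.1886

-0.1886


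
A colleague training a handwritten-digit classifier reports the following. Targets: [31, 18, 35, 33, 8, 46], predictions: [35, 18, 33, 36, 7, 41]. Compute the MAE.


Absolute errors: |31-35|=4, |18-18|=0, |35-33|=2, |33-36|=3, |8-7|=1, |46-41|=5
Sum = 15
MAE = 15/6 = 5/2

5/2


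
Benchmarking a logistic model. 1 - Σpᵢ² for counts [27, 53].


Probabilities: [27/80, 53/80] ≈ [0.3375, 0.6625]
Σpᵢ² = (729 + 2809)/80² = 3538/6400
Gini = 1 - Σpᵢ² = 1 - 3538/6400 = 0.4472

0.4472


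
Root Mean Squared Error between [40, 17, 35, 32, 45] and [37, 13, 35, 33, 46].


MSE = 27/5 = 5.4
RMSE = √(27/5) = 2.3238

2.3238


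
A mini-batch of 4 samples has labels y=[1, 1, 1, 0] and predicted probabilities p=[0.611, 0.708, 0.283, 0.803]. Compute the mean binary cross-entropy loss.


L[0] = -ln(0.611) = 0.4927
L[1] = -ln(0.708) = 0.3453
L[2] = -ln(0.283) = 1.2623
L[3] = -ln(1-0.803) = -ln(0.197) = 1.6246
mean = (0.4927 + 0.3453 + 1.2623 + 1.6246)/4 = 0.9312

0.9312


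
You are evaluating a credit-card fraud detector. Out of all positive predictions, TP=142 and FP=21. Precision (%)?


Precision = TP/(TP+FP)
= 142/(142+21)
= 142/163 = 87.12%

87.12%


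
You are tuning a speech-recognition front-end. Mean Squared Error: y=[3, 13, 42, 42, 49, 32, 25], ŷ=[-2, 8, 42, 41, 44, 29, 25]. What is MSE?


Squared errors: (3+ 2)²=25, (13-8)²=25, (42-42)²=0, (42-41)²=1, (49-44)²=25, (32-29)²=9, (25-25)²=0
Sum = 85
MSE = 85/7 = 85/7

85/7


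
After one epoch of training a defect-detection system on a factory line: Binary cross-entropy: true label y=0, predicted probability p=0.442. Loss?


BCE = -[y·ln(p) + (1-y)·ln(1-p)]
= -0 - 1·ln(1-0.442)
= -ln(0.558) = 0.5834

0.5834


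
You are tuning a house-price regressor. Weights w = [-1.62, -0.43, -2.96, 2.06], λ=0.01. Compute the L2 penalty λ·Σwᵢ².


‖w‖₂² = (-1.62)² + (-0.43)² + (-2.96)² + (2.06)²
     = 2.6244 + 0.1849 + 8.7616 + 4.2436
     = 15.8145
λ·‖w‖₂² = 0.01·15.8145 = 0.158145

0.158145


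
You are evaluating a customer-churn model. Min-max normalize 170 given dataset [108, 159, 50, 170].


min=50, max=170
(170-50)/(170-50) = 120/120 = 1.0

1.0


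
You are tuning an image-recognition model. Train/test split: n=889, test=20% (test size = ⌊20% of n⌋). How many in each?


Test = ⌊889·20/100⌋ = 177
Train = 889 - 177 = 712

Train: 712, Test: 177


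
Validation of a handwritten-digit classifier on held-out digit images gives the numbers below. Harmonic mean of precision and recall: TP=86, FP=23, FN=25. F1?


Precision = 86/109 = 0.789
Recall = 86/111 = 0.7748
F1 = 2·P·R/(P+R) = 2·TP/(2·TP+FP+FN) = 172/(172+23+25) = 172/220 = 0.7818

0.7818


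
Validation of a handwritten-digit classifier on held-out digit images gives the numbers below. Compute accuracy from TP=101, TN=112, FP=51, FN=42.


Accuracy = (TP+TN)/(TP+TN+FP+FN)
= (101+112)/(306)
= 213/306 = 69.61%

69.61%


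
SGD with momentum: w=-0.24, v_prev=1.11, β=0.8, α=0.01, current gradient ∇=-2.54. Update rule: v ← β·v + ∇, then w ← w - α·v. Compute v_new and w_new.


v_new = 0.8·1.11 - 2.54 = 0.888 - 2.54 = -1.652
w_new = -0.24 - 0.01·-1.652 = -0.24 + 0.01652 = -0.22348

v_new=-1.652, w_new=-0.22348


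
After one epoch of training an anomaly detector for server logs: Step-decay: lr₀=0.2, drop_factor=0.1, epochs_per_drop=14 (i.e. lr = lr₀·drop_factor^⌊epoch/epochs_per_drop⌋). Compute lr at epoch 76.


n_drops = ⌊76/14⌋ = 5
lr = 0.2·0.1^5 = 0.2·0.00001 = 0.000002

0.000002


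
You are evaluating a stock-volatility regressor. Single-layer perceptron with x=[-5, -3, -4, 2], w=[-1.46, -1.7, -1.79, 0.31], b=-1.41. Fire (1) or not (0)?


z = (-5)·(-1.46) + (-3)·(-1.7) + (-4)·(-1.79) + (2)·(0.31) - 1.41
  = 18.77
step(z) = 1 (z≥0)

1


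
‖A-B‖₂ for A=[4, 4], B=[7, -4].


d = √((4-7)² + (4+ 4)²)
  = √(9 + 64)
  = √73 = 8.544

8.544


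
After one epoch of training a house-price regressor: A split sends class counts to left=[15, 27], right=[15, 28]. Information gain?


Parent = [30, 55], H_parent = 0.9367
H_left = 0.9403 (n=42), H_right = 0.933 (n=43)
H_children = (42/85)·0.9403 + (43/85)·0.933 = 0.9366
IG = 0.9367 - 0.9366 = 0.0001

0.0001


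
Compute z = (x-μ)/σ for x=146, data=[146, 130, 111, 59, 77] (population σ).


μ = 104.6, σ = 32.3765
z = (146 - 104.6)/32.3765 = 1.2787

1.2787


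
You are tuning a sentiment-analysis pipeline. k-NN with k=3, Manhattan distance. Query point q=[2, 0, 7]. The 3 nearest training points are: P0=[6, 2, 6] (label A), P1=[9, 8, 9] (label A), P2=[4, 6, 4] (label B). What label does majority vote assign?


d(q,P0) = 7  (label A)
d(q,P1) = 17  (label A)
d(q,P2) = 11  (label B)
Votes: A=2, B=1
Majority → A

A


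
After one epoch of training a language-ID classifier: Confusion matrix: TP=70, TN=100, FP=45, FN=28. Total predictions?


Total = TP + TN + FP + FN
= 70 + 100 + 45 + 28
= 243
(Predicted positive: 115, predicted negative: 128)

243


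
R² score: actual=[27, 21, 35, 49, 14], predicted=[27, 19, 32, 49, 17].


ȳ = 29.2
SS_res = Σ(y-ŷ)² = 22
SS_tot = Σ(y-ȳ)² = 728.8
R² = 1 - SS_res/SS_tot = 1 - 0.0302 = 0.9698

0.9698


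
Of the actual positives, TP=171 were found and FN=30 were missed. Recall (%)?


Recall = TP/(TP+FN)
= 171/(171+30)
= 171/201 = 85.07%

85.07%


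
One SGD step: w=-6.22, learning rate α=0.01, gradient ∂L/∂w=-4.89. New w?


w_new = w - α·∇
= -6.22 - 0.01·-4.89
= -6.22 + 0.0489
= -6.1711

-6.1711


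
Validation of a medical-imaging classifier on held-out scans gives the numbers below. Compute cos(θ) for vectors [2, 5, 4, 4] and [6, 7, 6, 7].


A·B = 2·6 + 5·7 + 4·6 + 4·7 = 99
‖A‖ = √61 = 7.8102, ‖B‖ = √170 = 13.0384
cos = 99/(√61·√170) = 99/√10370 = 0.9722

0.9722


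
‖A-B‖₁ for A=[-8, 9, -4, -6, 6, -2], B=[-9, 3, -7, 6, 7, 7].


d = |-8+ 9| + |9-3| + |-4+ 7| + |-6-6| + |6-7| + |-2-7|
  = 1 + 6 + 3 + 12 + 1 + 9
  = 32

32


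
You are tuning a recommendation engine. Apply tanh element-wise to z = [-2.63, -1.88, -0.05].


tanh(-2.63) = -0.9897
tanh(-1.88) = -0.9545
tanh(-0.05) = -0.05
result = [-0.9897, -0.9545, -0.05]

[-0.9897, -0.9545, -0.05]


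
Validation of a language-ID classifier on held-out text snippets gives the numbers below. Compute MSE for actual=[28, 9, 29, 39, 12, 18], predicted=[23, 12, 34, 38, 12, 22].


Squared errors: (28-23)²=25, (9-12)²=9, (29-34)²=25, (39-38)²=1, (12-12)²=0, (18-22)²=16
Sum = 76
MSE = 76/6 = 38/3

38/3


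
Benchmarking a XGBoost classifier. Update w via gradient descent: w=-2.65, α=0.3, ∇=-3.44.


w_new = w - α·∇
= -2.65 - 0.3·-3.44
= -2.65 + 1.032
= -1.618

-1.618


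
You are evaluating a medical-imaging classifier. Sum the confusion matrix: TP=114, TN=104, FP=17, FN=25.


Total = TP + TN + FP + FN
= 114 + 104 + 17 + 25
= 260
(Predicted positive: 131, predicted negative: 129)

260


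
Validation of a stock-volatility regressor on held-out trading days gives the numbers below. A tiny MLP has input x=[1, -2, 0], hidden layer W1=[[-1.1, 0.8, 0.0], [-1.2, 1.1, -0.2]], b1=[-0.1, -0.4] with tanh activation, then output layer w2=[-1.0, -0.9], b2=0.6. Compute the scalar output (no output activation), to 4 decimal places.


z1[0] = (-1.1)·(1) + (0.8)·(-2) + (0.0)·(0) - 0.1 = -2.8
z1[1] = (-1.2)·(1) + (1.1)·(-2) + (-0.2)·(0) - 0.4 = -3.8
h = tanh(z1) = [-0.9926, -0.999]
output = (-1.0)·(-0.9926) + (-0.9)·(-0.999) + 0.6 = 2.4917

2.4917


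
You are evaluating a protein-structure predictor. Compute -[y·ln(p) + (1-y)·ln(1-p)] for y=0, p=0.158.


BCE = -[y·ln(p) + (1-y)·ln(1-p)]
= -0 - 1·ln(1-0.158)
= -ln(0.842) = 0.172

0.172


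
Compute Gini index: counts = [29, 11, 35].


Probabilities: [29/75, 11/75, 35/75] ≈ [0.3867, 0.1467, 0.4667]
Σpᵢ² = (841 + 121 + 1225)/75² = 2187/5625
Gini = 1 - Σpᵢ² = 1 - 2187/5625 = 0.6112

0.6112


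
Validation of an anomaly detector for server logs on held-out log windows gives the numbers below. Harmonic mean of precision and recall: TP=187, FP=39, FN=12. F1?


Precision = 187/226 = 0.8274
Recall = 187/199 = 0.9397
F1 = 2·P·R/(P+R) = 2·TP/(2·TP+FP+FN) = 374/(374+39+12) = 374/425 = 0.88

0.88


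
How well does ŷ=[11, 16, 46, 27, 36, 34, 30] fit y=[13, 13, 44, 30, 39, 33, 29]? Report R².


ȳ = 28.7143
SS_res = Σ(y-ŷ)² = 37
SS_tot = Σ(y-ȳ)² = 853.43
R² = 1 - SS_res/SS_tot = 1 - 0.0434 = 0.9566

0.9566


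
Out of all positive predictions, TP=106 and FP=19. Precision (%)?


Precision = TP/(TP+FP)
= 106/(106+19)
= 106/125 = 84.8%

84.8%


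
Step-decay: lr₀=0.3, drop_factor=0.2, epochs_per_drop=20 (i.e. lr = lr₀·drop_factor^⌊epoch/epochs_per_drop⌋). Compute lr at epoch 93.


n_drops = ⌊93/20⌋ = 4
lr = 0.3·0.2^4 = 0.3·0.0016 = 0.00048

0.00048


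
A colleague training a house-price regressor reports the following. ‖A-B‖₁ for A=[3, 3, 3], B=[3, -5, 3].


d = |3-3| + |3+ 5| + |3-3|
  = 0 + 8 + 0
  = 8

8


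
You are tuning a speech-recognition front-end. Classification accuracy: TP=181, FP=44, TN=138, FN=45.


Accuracy = (TP+TN)/(TP+TN+FP+FN)
= (181+138)/(408)
= 319/408 = 78.19%

78.19%


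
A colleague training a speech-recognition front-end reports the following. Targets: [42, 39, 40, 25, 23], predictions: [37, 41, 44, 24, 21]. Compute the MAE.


Absolute errors: |42-37|=5, |39-41|=2, |40-44|=4, |25-24|=1, |23-21|=2
Sum = 14
MAE = 14/5 = 14/5

14/5


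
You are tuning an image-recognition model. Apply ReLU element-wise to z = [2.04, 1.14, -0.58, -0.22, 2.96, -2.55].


ReLU(2.04) = max(0, 2.04) = 2.04
ReLU(1.14) = max(0, 1.14) = 1.14
ReLU(-0.58) = max(0, -0.58) = 0.0
ReLU(-0.22) = max(0, -0.22) = 0.0
ReLU(2.96) = max(0, 2.96) = 2.96
ReLU(-2.55) = max(0, -2.55) = 0.0
result = [2.04, 1.14, 0.0, 0.0, 2.96, 0.0]

[2.04, 1.14, 0.0, 0.0, 2.96, 0.0]


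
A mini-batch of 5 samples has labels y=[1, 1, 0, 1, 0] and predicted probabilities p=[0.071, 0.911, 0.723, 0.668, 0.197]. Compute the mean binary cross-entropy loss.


L[0] = -ln(0.071) = 2.6451
L[1] = -ln(0.911) = 0.0932
L[2] = -ln(1-0.723) = -ln(0.277) = 1.2837
L[3] = -ln(0.668) = 0.4035
L[4] = -ln(1-0.197) = -ln(0.803) = 0.2194
mean = (2.6451 + 0.0932 + 1.2837 + 0.4035 + 0.2194)/5 = 0.929

0.929


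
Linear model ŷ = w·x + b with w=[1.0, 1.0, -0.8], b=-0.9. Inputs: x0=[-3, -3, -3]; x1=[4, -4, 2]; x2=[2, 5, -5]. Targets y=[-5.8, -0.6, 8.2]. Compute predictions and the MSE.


ŷ0 = (1.0)·(-3) + (1.0)·(-3) + (-0.8)·(-3) - 0.9 = -4.5
ŷ1 = (1.0)·(4) + (1.0)·(-4) + (-0.8)·(2) - 0.9 = -2.5
ŷ2 = (1.0)·(2) + (1.0)·(5) + (-0.8)·(-5) - 0.9 = 10.1
errors² = [1.69, 3.61, 3.61]
MSE = 8.9100/3 = 2.97

2.97


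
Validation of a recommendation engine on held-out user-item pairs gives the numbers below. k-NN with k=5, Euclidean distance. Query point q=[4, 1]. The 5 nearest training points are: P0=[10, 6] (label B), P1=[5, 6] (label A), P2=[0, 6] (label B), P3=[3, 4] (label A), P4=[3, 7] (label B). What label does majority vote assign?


d(q,P0) = 7.8102  (label B)
d(q,P1) = 5.099  (label A)
d(q,P2) = 6.4031  (label B)
d(q,P3) = 3.1623  (label A)
d(q,P4) = 6.0828  (label B)
Votes: A=2, B=3
Majority → B

B


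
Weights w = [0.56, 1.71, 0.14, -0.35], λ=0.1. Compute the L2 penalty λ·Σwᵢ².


‖w‖₂² = (0.56)² + (1.71)² + (0.14)² + (-0.35)²
     = 0.3136 + 2.9241 + 0.0196 + 0.1225
     = 3.3798
λ·‖w‖₂² = 0.1·3.3798 = 0.33798

0.33798


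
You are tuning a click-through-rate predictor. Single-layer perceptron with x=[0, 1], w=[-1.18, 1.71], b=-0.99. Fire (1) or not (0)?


z = (0)·(-1.18) + (1)·(1.71) - 0.99
  = 0.72
step(z) = 1 (z≥0)

1


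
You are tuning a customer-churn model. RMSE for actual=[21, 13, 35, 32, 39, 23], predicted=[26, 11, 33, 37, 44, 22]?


MSE = 84/6 = 14
RMSE = √(84/6) = 3.7417

3.7417


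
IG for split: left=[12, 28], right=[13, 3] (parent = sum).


Parent = [25, 31], H_parent = 0.9917
H_left = 0.8813 (n=40), H_right = 0.6962 (n=16)
H_children = (40/56)·0.8813 + (16/56)·0.6962 = 0.8284
IG = 0.9917 - 0.8284 = 0.1633

0.1633


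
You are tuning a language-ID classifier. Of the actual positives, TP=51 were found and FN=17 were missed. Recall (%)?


Recall = TP/(TP+FN)
= 51/(51+17)
= 51/68 = 75.0%

75.0%


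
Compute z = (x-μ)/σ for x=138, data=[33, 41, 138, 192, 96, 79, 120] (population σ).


μ = 99.8571, σ = 51.734
z = (138 - 99.8571)/51.734 = 0.7373

0.7373


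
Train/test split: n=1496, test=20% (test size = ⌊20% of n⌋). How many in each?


Test = ⌊1496·20/100⌋ = 299
Train = 1496 - 299 = 1197

Train: 1197, Test: 299


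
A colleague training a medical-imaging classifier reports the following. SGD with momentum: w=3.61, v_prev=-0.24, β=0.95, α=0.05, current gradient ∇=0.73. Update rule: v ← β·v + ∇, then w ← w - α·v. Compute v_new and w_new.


v_new = 0.95·-0.24 + 0.73 = -0.228 + 0.73 = 0.502
w_new = 3.61 - 0.05·0.502 = 3.61 - 0.0251 = 3.5849

v_new=0.502, w_new=3.5849


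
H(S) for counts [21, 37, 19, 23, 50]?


Probabilities: [21/150, 37/150, 19/150, 23/150, 50/150] ≈ [0.14, 0.2467, 0.1267, 0.1533, 0.3333]
H = -((21/150)·log₂(21/150) + (37/150)·log₂(37/150) + (19/150)·log₂(19/150) + (23/150)·log₂(23/150) + (50/150)·log₂(50/150))
  = 2.2159 bits

2.2159 bits


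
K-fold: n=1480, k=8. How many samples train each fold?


Fold size = 1480/8 = 185
Training per fold = 1480 - 185 = 1295

1295


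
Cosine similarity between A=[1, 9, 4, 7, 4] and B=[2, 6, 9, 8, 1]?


A·B = 1·2 + 9·6 + 4·9 + 7·8 + 4·1 = 152
‖A‖ = √163 = 12.7671, ‖B‖ = √186 = 13.6382
cos = 152/(√163·√186) = 152/√30318 = 0.873

0.873


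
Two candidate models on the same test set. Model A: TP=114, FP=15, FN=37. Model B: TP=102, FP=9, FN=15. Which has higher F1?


Model A: P=114/129=0.8837, R=114/151=0.755, F1=2PR/(P+R)=2TP/(2TP+FP+FN)=228/280=0.8143
Model B: P=102/111=0.9189, R=102/117=0.8718, F1=2PR/(P+R)=2TP/(2TP+FP+FN)=204/228=0.8947
0.8143 < 0.8947 → Model B

Model B


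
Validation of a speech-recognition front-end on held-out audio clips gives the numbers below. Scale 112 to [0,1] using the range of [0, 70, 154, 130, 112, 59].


min=0, max=154
(112-0)/(154-0) = 112/154 = 0.7273

0.7273


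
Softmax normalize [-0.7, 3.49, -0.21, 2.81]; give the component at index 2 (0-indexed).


Exponentials: e^-0.7=0.4966, e^3.49=32.7859, e^-0.21=0.8106, e^2.81=16.6099
Sum = 50.703
Softmax = [0.0098, 0.6466, 0.016, 0.3276]
p[2] = 0.8106/50.703 = 0.016

0.016


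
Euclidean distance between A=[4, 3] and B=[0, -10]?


d = √((4-0)² + (3+ 10)²)
  = √(16 + 169)
  = √185 = 13.6015

13.6015


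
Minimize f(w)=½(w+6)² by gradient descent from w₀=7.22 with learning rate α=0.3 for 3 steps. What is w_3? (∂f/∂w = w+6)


step 1: grad = 7.22+6 = 13.22; w = 7.22 - 0.3·(13.22) = 3.254
step 2: grad = 3.254+6 = 9.254; w = 3.254 - 0.3·(9.254) = 0.4778
step 3: grad = 0.4778+6 = 6.4778; w = 0.4778 - 0.3·(6.4778) = -1.46554

-1.46554


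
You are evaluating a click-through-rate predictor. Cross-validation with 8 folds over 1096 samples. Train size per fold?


Fold size = 1096/8 = 137
Training per fold = 1096 - 137 = 959

959


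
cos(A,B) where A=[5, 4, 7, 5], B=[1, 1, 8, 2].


A·B = 5·1 + 4·1 + 7·8 + 5·2 = 75
‖A‖ = √115 = 10.7238, ‖B‖ = √70 = 8.3666
cos = 75/(√115·√70) = 75/√8050 = 0.8359

0.8359


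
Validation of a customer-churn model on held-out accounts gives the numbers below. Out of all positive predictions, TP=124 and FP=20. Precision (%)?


Precision = TP/(TP+FP)
= 124/(124+20)
= 124/144 = 86.11%

86.11%


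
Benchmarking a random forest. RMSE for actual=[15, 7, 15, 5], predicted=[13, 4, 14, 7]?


MSE = 18/4 = 4.5
RMSE = √(18/4) = 2.1213

2.1213


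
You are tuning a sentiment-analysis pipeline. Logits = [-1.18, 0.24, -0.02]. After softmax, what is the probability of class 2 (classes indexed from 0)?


Exponentials: e^-1.18=0.3073, e^0.24=1.2712, e^-0.02=0.9802
Sum = 2.5587
Softmax = [0.1201, 0.4968, 0.3831]
p[2] = 0.9802/2.5587 = 0.3831

0.3831


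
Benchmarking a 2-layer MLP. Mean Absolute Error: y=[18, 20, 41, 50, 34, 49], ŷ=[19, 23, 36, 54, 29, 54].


Absolute errors: |18-19|=1, |20-23|=3, |41-36|=5, |50-54|=4, |34-29|=5, |49-54|=5
Sum = 23
MAE = 23/6 = 23/6

23/6


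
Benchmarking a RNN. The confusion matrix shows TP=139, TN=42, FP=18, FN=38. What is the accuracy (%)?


Accuracy = (TP+TN)/(TP+TN+FP+FN)
= (139+42)/(237)
= 181/237 = 76.37%

76.37%


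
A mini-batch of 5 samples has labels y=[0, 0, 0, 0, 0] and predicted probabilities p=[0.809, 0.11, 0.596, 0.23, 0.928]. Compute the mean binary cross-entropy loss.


L[0] = -ln(1-0.809) = -ln(0.191) = 1.6555
L[1] = -ln(1-0.11) = -ln(0.89) = 0.1165
L[2] = -ln(1-0.596) = -ln(0.404) = 0.9063
L[3] = -ln(1-0.23) = -ln(0.77) = 0.2614
L[4] = -ln(1-0.928) = -ln(0.072) = 2.6311
mean = (1.6555 + 0.1165 + 0.9063 + 0.2614 + 2.6311)/5 = 1.1142

1.1142


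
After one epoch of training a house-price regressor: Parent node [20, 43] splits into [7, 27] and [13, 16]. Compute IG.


Parent = [20, 43], H_parent = 0.9016
H_left = 0.7335 (n=34), H_right = 0.9923 (n=29)
H_children = (34/63)·0.7335 + (29/63)·0.9923 = 0.8526
IG = 0.9016 - 0.8526 = 0.049

0.049


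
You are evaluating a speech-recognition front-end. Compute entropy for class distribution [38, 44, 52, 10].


Probabilities: [38/144, 44/144, 52/144, 10/144] ≈ [0.2639, 0.3056, 0.3611, 0.0694]
H = -((38/144)·log₂(38/144) + (44/144)·log₂(44/144) + (52/144)·log₂(52/144) + (10/144)·log₂(10/144))
  = 1.8277 bits

1.8277 bits


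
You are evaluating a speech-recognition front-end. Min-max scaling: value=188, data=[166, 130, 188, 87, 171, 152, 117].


min=87, max=188
(188-87)/(188-87) = 101/101 = 1.0

1.0


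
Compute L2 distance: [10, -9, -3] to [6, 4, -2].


d = √((10-6)² + (-9-4)² + (-3+ 2)²)
  = √(16 + 169 + 1)
  = √186 = 13.6382

13.6382


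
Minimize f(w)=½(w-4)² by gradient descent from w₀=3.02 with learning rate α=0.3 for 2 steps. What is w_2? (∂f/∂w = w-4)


step 1: grad = 3.02-4 = -0.98; w = 3.02 - 0.3·(-0.98) = 3.314
step 2: grad = 3.314-4 = -0.686; w = 3.314 - 0.3·(-0.686) = 3.5198

3.5198


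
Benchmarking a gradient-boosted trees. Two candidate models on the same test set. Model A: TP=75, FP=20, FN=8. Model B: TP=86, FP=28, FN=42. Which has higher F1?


Model A: P=75/95=0.7895, R=75/83=0.9036, F1=2PR/(P+R)=2TP/(2TP+FP+FN)=150/178=0.8427
Model B: P=86/114=0.7544, R=86/128=0.6719, F1=2PR/(P+R)=2TP/(2TP+FP+FN)=172/242=0.7107
0.8427 > 0.7107 → Model A

Model A


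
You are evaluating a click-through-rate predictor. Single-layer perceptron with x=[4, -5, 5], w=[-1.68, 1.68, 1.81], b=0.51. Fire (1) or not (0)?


z = (4)·(-1.68) + (-5)·(1.68) + (5)·(1.81) + 0.51
  = -5.56
step(z) = 0 (z<0)

0


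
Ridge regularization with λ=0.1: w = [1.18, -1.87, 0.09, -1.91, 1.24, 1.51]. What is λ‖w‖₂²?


‖w‖₂² = (1.18)² + (-1.87)² + (0.09)² + (-1.91)² + (1.24)² + (1.51)²
     = 1.3924 + 3.4969 + 0.0081 + 3.6481 + 1.5376 + 2.2801
     = 12.3632
λ·‖w‖₂² = 0.1·12.3632 = 1.23632

1.23632


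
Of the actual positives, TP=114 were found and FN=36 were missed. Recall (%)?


Recall = TP/(TP+FN)
= 114/(114+36)
= 114/150 = 76.0%

76.0%


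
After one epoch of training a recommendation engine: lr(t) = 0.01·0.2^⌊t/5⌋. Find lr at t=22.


n_drops = ⌊22/5⌋ = 4
lr = 0.01·0.2^4 = 0.01·0.0016 = 0.000016

0.000016


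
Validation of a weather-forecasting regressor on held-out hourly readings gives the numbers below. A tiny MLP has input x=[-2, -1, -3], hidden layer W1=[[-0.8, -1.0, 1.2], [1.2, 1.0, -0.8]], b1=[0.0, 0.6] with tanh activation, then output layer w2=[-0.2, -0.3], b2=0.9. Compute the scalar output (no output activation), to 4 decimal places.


z1[0] = (-0.8)·(-2) + (-1.0)·(-1) + (1.2)·(-3) + 0.0 = -1.0
z1[1] = (1.2)·(-2) + (1.0)·(-1) + (-0.8)·(-3) + 0.6 = -0.4
h = tanh(z1) = [-0.7616, -0.3799]
output = (-0.2)·(-0.7616) + (-0.3)·(-0.3799) + 0.9 = 1.1663

1.1663


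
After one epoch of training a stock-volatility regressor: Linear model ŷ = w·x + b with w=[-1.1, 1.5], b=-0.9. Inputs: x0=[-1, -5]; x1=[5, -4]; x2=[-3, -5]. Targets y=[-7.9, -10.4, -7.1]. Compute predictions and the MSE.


ŷ0 = (-1.1)·(-1) + (1.5)·(-5) - 0.9 = -7.3
ŷ1 = (-1.1)·(5) + (1.5)·(-4) - 0.9 = -12.4
ŷ2 = (-1.1)·(-3) + (1.5)·(-5) - 0.9 = -5.1
errors² = [0.36, 4.0, 4.0]
MSE = 8.3600/3 = 2.7867

2.7867


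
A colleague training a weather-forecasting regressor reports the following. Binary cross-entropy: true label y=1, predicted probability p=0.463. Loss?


BCE = -[y·ln(p) + (1-y)·ln(1-p)]
= -1·ln(0.463) - 0
= -ln(0.463) = 0.77

0.77


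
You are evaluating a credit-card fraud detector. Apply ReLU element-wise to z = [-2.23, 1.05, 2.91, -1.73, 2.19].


ReLU(-2.23) = max(0, -2.23) = 0.0
ReLU(1.05) = max(0, 1.05) = 1.05
ReLU(2.91) = max(0, 2.91) = 2.91
ReLU(-1.73) = max(0, -1.73) = 0.0
ReLU(2.19) = max(0, 2.19) = 2.19
result = [0.0, 1.05, 2.91, 0.0, 2.19]

[0.0, 1.05, 2.91, 0.0, 2.19]


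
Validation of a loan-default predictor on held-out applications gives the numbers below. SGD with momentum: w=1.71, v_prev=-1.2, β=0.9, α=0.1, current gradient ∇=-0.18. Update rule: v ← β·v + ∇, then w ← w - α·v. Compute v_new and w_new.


v_new = 0.9·-1.2 - 0.18 = -1.08 - 0.18 = -1.26
w_new = 1.71 - 0.1·-1.26 = 1.71 + 0.126 = 1.836

v_new=-1.26, w_new=1.836


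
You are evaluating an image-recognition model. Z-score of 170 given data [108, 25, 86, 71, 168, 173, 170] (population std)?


μ = 114.4286, σ = 53.6146
z = (170 - 114.4286)/53.6146 = 1.0365

1.0365


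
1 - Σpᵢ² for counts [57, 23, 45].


Probabilities: [57/125, 23/125, 45/125] ≈ [0.456, 0.184, 0.36]
Σpᵢ² = (3249 + 529 + 2025)/125² = 5803/15625
Gini = 1 - Σpᵢ² = 1 - 5803/15625 = 0.6286

0.6286


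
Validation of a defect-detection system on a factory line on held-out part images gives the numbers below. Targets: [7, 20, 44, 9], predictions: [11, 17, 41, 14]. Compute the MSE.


Squared errors: (7-11)²=16, (20-17)²=9, (44-41)²=9, (9-14)²=25
Sum = 59
MSE = 59/4 = 59/4

59/4


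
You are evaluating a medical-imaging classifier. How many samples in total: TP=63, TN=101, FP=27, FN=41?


Total = TP + TN + FP + FN
= 63 + 101 + 27 + 41
= 232
(Predicted positive: 90, predicted negative: 142)

232


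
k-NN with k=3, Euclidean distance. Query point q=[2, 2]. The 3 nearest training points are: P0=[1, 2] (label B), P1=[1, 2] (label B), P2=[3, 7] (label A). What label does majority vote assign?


d(q,P0) = 1.0  (label B)
d(q,P1) = 1.0  (label B)
d(q,P2) = 5.099  (label A)
Votes: A=1, B=2
Majority → B

B


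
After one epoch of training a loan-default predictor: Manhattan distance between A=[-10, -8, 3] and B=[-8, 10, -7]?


d = |-10+ 8| + |-8-10| + |3+ 7|
  = 2 + 18 + 10
  = 30

30


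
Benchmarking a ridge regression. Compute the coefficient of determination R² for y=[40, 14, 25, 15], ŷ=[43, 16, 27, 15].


ȳ = 23.5
SS_res = Σ(y-ŷ)² = 17
SS_tot = Σ(y-ȳ)² = 437
R² = 1 - SS_res/SS_tot = 1 - 0.0389 = 0.9611

0.9611


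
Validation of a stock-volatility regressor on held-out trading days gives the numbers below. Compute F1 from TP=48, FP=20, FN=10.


Precision = 48/68 = 0.7059
Recall = 48/58 = 0.8276
F1 = 2·P·R/(P+R) = 2·TP/(2·TP+FP+FN) = 96/(96+20+10) = 96/126 = 0.7619

0.7619


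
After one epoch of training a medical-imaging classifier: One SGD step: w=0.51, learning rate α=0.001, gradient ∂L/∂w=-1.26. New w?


w_new = w - α·∇
= 0.51 - 0.001·-1.26
= 0.51 + 0.00126
= 0.51126

0.51126


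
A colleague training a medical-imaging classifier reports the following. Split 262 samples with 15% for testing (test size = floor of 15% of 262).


Test = ⌊262·15/100⌋ = 39
Train = 262 - 39 = 223

Train: 223, Test: 39


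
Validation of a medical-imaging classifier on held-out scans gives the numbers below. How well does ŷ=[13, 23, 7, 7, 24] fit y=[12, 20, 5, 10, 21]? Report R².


ȳ = 13.6
SS_res = Σ(y-ŷ)² = 32
SS_tot = Σ(y-ȳ)² = 185.2
R² = 1 - SS_res/SS_tot = 1 - 0.1728 = 0.8272

0.8272


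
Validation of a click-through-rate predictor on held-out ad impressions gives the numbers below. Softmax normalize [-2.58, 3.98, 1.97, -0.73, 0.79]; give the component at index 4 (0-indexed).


Exponentials: e^-2.58=0.0758, e^3.98=53.517, e^1.97=7.1707, e^-0.73=0.4819, e^0.79=2.2034
Sum = 63.4488
Softmax = [0.0012, 0.8435, 0.113, 0.0076, 0.0347]
p[4] = 2.2034/63.4488 = 0.0347

0.0347


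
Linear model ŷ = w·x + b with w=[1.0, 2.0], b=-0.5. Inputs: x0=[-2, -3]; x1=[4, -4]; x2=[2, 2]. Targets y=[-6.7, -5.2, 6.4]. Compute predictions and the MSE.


ŷ0 = (1.0)·(-2) + (2.0)·(-3) - 0.5 = -8.5
ŷ1 = (1.0)·(4) + (2.0)·(-4) - 0.5 = -4.5
ŷ2 = (1.0)·(2) + (2.0)·(2) - 0.5 = 5.5
errors² = [3.24, 0.49, 0.81]
MSE = 4.5400/3 = 1.5133

1.5133


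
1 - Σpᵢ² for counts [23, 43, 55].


Probabilities: [23/121, 43/121, 55/121] ≈ [0.1901, 0.3554, 0.4545]
Σpᵢ² = (529 + 1849 + 3025)/121² = 5403/14641
Gini = 1 - Σpᵢ² = 1 - 5403/14641 = 0.631

0.631


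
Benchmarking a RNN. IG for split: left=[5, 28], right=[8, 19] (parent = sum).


Parent = [13, 47], H_parent = 0.754
H_left = 0.6136 (n=33), H_right = 0.8767 (n=27)
H_children = (33/60)·0.6136 + (27/60)·0.8767 = 0.732
IG = 0.754 - 0.732 = 0.022

0.022


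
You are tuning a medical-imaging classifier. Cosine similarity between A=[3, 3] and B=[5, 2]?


A·B = 3·5 + 3·2 = 21
‖A‖ = √18 = 4.2426, ‖B‖ = √29 = 5.3852
cos = 21/(√18·√29) = 21/√522 = 0.9191

0.9191


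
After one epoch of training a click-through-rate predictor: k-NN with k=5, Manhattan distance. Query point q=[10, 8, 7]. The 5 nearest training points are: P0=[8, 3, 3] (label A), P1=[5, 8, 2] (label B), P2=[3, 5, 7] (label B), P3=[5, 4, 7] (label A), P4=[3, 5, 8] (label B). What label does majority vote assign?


d(q,P0) = 11  (label A)
d(q,P1) = 10  (label B)
d(q,P2) = 10  (label B)
d(q,P3) = 9  (label A)
d(q,P4) = 11  (label B)
Votes: A=2, B=3
Majority → B

B


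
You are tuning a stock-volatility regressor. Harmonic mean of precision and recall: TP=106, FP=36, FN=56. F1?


Precision = 106/142 = 0.7465
Recall = 106/162 = 0.6543
F1 = 2·P·R/(P+R) = 2·TP/(2·TP+FP+FN) = 212/(212+36+56) = 212/304 = 0.6974

0.6974


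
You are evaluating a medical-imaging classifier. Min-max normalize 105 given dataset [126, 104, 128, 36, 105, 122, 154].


min=36, max=154
(105-36)/(154-36) = 69/118 = 0.5847

0.5847


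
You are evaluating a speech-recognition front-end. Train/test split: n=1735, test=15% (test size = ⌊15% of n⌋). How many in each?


Test = ⌊1735·15/100⌋ = 260
Train = 1735 - 260 = 1475

Train: 1475, Test: 260


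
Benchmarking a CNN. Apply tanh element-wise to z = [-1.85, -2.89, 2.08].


tanh(-1.85) = -0.9517
tanh(-2.89) = -0.9938
tanh(2.08) = 0.9693
result = [-0.9517, -0.9938, 0.9693]

[-0.9517, -0.9938, 0.9693]


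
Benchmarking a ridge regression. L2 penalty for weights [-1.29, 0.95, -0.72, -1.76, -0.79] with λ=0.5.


‖w‖₂² = (-1.29)² + (0.95)² + (-0.72)² + (-1.76)² + (-0.79)²
     = 1.6641 + 0.9025 + 0.5184 + 3.0976 + 0.6241
     = 6.8067
λ·‖w‖₂² = 0.5·6.8067 = 3.40335

3.40335


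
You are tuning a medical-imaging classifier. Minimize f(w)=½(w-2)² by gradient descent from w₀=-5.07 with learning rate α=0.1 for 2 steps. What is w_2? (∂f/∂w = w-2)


step 1: grad = -5.07-2 = -7.07; w = -5.07 - 0.1·(-7.07) = -4.363
step 2: grad = -4.363-2 = -6.363; w = -4.363 - 0.1·(-6.363) = -3.7267

-3.7267


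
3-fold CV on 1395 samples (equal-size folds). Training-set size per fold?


Fold size = 1395/3 = 465
Training per fold = 1395 - 465 = 930

930


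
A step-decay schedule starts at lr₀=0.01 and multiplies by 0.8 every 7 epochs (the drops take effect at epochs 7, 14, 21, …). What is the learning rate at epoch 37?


n_drops = ⌊37/7⌋ = 5
lr = 0.01·0.8^5 = 0.01·0.32768 = 0.0032768

0.0032768


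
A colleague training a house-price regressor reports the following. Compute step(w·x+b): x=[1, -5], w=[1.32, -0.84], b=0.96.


z = (1)·(1.32) + (-5)·(-0.84) + 0.96
  = 6.48
step(z) = 1 (z≥0)

1


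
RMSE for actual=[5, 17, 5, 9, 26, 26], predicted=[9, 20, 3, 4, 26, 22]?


MSE = 70/6 = 11.6667
RMSE = √(70/6) = 3.4157

3.4157


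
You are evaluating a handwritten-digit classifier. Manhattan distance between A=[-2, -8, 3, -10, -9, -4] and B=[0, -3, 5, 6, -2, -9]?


d = |-2-0| + |-8+ 3| + |3-5| + |-10-6| + |-9+ 2| + |-4+ 9|
  = 2 + 5 + 2 + 16 + 7 + 5
  = 37

37


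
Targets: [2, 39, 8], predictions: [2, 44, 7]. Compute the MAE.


Absolute errors: |2-2|=0, |39-44|=5, |8-7|=1
Sum = 6
MAE = 6/3 = 2

2


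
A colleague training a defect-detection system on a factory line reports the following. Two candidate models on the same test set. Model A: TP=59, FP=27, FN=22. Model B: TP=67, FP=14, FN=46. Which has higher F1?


Model A: P=59/86=0.686, R=59/81=0.7284, F1=2PR/(P+R)=2TP/(2TP+FP+FN)=118/167=0.7066
Model B: P=67/81=0.8272, R=67/113=0.5929, F1=2PR/(P+R)=2TP/(2TP+FP+FN)=134/194=0.6907
0.7066 > 0.6907 → Model A

Model A


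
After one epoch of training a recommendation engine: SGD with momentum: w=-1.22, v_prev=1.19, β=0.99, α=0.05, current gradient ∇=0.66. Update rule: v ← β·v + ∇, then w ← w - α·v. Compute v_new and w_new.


v_new = 0.99·1.19 + 0.66 = 1.1781 + 0.66 = 1.8381
w_new = -1.22 - 0.05·1.8381 = -1.22 - 0.091905 = -1.311905

v_new=1.8381, w_new=-1.311905


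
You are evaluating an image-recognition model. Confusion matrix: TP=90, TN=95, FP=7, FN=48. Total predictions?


Total = TP + TN + FP + FN
= 90 + 95 + 7 + 48
= 240
(Predicted positive: 97, predicted negative: 143)

240


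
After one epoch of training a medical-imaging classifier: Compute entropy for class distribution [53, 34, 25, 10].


Probabilities: [53/122, 34/122, 25/122, 10/122] ≈ [0.4344, 0.2787, 0.2049, 0.082]
H = -((53/122)·log₂(53/122) + (34/122)·log₂(34/122) + (25/122)·log₂(25/122) + (10/122)·log₂(10/122))
  = 1.8007 bits

1.8007 bits


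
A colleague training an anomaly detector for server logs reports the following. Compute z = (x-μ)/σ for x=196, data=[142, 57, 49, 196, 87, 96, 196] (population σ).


μ = 117.5714, σ = 56.9081
z = (196 - 117.5714)/56.9081 = 1.3782

1.3782


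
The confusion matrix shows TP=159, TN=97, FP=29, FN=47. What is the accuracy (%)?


Accuracy = (TP+TN)/(TP+TN+FP+FN)
= (159+97)/(332)
= 256/332 = 77.11%

77.11%


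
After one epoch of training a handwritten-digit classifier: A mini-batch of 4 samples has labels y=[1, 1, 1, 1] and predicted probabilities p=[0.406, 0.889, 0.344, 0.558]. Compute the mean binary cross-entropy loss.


L[0] = -ln(0.406) = 0.9014
L[1] = -ln(0.889) = 0.1177
L[2] = -ln(0.344) = 1.0671
L[3] = -ln(0.558) = 0.5834
mean = (0.9014 + 0.1177 + 1.0671 + 0.5834)/4 = 0.6674

0.6674


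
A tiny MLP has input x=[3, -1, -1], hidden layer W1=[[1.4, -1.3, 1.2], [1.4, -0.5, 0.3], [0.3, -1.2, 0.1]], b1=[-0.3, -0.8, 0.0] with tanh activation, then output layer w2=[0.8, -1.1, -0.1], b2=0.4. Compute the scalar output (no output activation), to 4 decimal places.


z1[0] = (1.4)·(3) + (-1.3)·(-1) + (1.2)·(-1) - 0.3 = 4.0
z1[1] = (1.4)·(3) + (-0.5)·(-1) + (0.3)·(-1) - 0.8 = 3.6
z1[2] = (0.3)·(3) + (-1.2)·(-1) + (0.1)·(-1) + 0.0 = 2.0
h = tanh(z1) = [0.9993, 0.9985, 0.964]
output = (0.8)·(0.9993) + (-1.1)·(0.9985) + (-0.1)·(0.964) + 0.4 = 0.0047

0.0047


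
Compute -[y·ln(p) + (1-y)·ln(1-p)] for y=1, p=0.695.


BCE = -[y·ln(p) + (1-y)·ln(1-p)]
= -1·ln(0.695) - 0
= -ln(0.695) = 0.3638

0.3638


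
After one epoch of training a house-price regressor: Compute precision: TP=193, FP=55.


Precision = TP/(TP+FP)
= 193/(193+55)
= 193/248 = 77.82%

77.82%


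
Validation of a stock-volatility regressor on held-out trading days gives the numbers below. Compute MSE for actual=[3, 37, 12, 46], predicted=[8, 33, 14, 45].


Squared errors: (3-8)²=25, (37-33)²=16, (12-14)²=4, (46-45)²=1
Sum = 46
MSE = 46/4 = 23/2

23/2


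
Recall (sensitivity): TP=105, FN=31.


Recall = TP/(TP+FN)
= 105/(105+31)
= 105/136 = 77.21%

77.21%


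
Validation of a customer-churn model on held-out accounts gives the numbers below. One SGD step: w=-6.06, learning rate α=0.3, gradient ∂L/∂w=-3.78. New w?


w_new = w - α·∇
= -6.06 - 0.3·-3.78
= -6.06 + 1.134
= -4.926

-4.926


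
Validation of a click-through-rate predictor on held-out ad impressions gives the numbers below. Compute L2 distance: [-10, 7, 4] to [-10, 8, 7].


d = √((-10+ 10)² + (7-8)² + (4-7)²)
  = √(0 + 1 + 9)
  = √10 = 3.1623

3.1623


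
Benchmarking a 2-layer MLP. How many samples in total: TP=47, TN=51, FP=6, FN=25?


Total = TP + TN + FP + FN
= 47 + 51 + 6 + 25
= 129
(Predicted positive: 53, predicted negative: 76)

129


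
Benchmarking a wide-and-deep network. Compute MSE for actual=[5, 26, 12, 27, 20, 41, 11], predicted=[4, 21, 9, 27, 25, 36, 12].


Squared errors: (5-4)²=1, (26-21)²=25, (12-9)²=9, (27-27)²=0, (20-25)²=25, (41-36)²=25, (11-12)²=1
Sum = 86
MSE = 86/7 = 86/7

86/7


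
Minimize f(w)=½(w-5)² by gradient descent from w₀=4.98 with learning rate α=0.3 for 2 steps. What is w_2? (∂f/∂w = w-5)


step 1: grad = 4.98-5 = -0.02; w = 4.98 - 0.3·(-0.02) = 4.986
step 2: grad = 4.986-5 = -0.014; w = 4.986 - 0.3·(-0.014) = 4.9902

4.9902


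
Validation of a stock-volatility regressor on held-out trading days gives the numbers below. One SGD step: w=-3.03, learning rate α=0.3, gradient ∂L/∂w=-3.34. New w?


w_new = w - α·∇
= -3.03 - 0.3·-3.34
= -3.03 + 1.002
= -2.028

-2.028


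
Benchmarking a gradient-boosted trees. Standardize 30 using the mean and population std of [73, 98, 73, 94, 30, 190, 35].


μ = 84.7143, σ = 49.4071
z = (30 - 84.7143)/49.4071 = -1.1074

-1.1074


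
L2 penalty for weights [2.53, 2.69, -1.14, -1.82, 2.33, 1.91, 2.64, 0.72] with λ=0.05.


‖w‖₂² = (2.53)² + (2.69)² + (-1.14)² + (-1.82)² + (2.33)² + (1.91)² + (2.64)² + (0.72)²
     = 6.4009 + 7.2361 + 1.2996 + 3.3124 + 5.4289 + 3.6481 + 6.9696 + 0.5184
     = 34.814
λ·‖w‖₂² = 0.05·34.814 = 1.7407

1.7407


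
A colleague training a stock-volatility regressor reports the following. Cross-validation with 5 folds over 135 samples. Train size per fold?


Fold size = 135/5 = 27
Training per fold = 135 - 27 = 108

108


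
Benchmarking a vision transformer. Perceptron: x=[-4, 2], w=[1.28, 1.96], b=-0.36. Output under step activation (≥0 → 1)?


z = (-4)·(1.28) + (2)·(1.96) - 0.36
  = -1.56
step(z) = 0 (z<0)

0


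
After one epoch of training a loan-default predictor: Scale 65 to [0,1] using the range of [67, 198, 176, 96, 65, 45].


min=45, max=198
(65-45)/(198-45) = 20/153 = 0.1307

0.1307


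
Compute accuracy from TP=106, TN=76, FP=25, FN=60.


Accuracy = (TP+TN)/(TP+TN+FP+FN)
= (106+76)/(267)
= 182/267 = 68.16%

68.16%


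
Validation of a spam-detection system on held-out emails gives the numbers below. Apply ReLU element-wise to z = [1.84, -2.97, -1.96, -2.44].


ReLU(1.84) = max(0, 1.84) = 1.84
ReLU(-2.97) = max(0, -2.97) = 0.0
ReLU(-1.96) = max(0, -1.96) = 0.0
ReLU(-2.44) = max(0, -2.44) = 0.0
result = [1.84, 0.0, 0.0, 0.0]

[1.84, 0.0, 0.0, 0.0]


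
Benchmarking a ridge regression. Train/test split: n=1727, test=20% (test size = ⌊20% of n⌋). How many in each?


Test = ⌊1727·20/100⌋ = 345
Train = 1727 - 345 = 1382

Train: 1382, Test: 345


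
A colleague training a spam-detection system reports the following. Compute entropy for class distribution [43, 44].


Probabilities: [43/87, 44/87] ≈ [0.4943, 0.5057]
H = -((43/87)·log₂(43/87) + (44/87)·log₂(44/87))
  = 0.9999 bits

0.9999 bits


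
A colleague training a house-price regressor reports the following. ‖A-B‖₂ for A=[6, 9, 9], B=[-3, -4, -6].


d = √((6+ 3)² + (9+ 4)² + (9+ 6)²)
  = √(81 + 169 + 225)
  = √475 = 21.7945

21.7945


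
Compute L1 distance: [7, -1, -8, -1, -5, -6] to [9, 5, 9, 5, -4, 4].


d = |7-9| + |-1-5| + |-8-9| + |-1-5| + |-5+ 4| + |-6-4|
  = 2 + 6 + 17 + 6 + 1 + 10
  = 42

42


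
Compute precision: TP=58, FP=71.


Precision = TP/(TP+FP)
= 58/(58+71)
= 58/129 = 44.96%

44.96%


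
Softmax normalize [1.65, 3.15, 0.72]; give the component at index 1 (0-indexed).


Exponentials: e^1.65=5.207, e^3.15=23.3361, e^0.72=2.0544
Sum = 30.5975
Softmax = [0.1702, 0.7627, 0.0671]
p[1] = 23.3361/30.5975 = 0.7627

0.7627


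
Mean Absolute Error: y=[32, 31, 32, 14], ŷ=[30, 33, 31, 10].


Absolute errors: |32-30|=2, |31-33|=2, |32-31|=1, |14-10|=4
Sum = 9
MAE = 9/4 = 9/4

9/4


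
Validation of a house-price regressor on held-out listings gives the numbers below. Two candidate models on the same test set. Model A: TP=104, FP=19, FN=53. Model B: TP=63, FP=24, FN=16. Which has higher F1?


Model A: P=104/123=0.8455, R=104/157=0.6624, F1=2PR/(P+R)=2TP/(2TP+FP+FN)=208/280=0.7429
Model B: P=63/87=0.7241, R=63/79=0.7975, F1=2PR/(P+R)=2TP/(2TP+FP+FN)=126/166=0.759
0.7429 < 0.759 → Model B

Model B


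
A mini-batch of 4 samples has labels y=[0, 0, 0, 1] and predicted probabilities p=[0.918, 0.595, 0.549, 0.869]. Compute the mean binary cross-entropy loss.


L[0] = -ln(1-0.918) = -ln(0.082) = 2.501
L[1] = -ln(1-0.595) = -ln(0.405) = 0.9039
L[2] = -ln(1-0.549) = -ln(0.451) = 0.7963
L[3] = -ln(0.869) = 0.1404
mean = (2.501 + 0.9039 + 0.7963 + 0.1404)/4 = 1.0854

1.0854


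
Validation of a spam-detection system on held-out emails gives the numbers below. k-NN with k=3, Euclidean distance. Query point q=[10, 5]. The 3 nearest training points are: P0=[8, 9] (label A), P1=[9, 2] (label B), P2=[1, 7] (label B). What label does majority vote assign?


d(q,P0) = 4.4721  (label A)
d(q,P1) = 3.1623  (label B)
d(q,P2) = 9.2195  (label B)
Votes: A=1, B=2
Majority → B

B
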